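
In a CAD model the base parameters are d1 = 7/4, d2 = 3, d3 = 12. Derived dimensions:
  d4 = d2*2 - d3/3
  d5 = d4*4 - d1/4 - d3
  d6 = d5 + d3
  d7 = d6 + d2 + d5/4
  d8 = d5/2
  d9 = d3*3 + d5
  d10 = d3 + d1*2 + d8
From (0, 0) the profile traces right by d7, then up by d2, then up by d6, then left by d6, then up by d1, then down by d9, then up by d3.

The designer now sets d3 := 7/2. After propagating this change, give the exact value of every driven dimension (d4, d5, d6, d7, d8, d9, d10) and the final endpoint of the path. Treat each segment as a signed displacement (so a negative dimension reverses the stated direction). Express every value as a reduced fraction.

d4 = 29/6
d5 = 739/48
d6 = 907/48
d7 = 4943/192
d8 = 739/96
d9 = 1243/48
d10 = 1411/96
endpoint = (1315/192, 5/4)

Apply edit: d3 := 7/2
  d4 = d2*2 - d3/3 = 29/6
  d5 = d4*4 - d1/4 - d3 = 739/48
  d6 = d5 + d3 = 907/48
  d7 = d6 + d2 + d5/4 = 4943/192
  d8 = d5/2 = 739/96
  d9 = d3*3 + d5 = 1243/48
  d10 = d3 + d1*2 + d8 = 1411/96
Walk from origin (0, 0):
  seg 1: right by d7 = 4943/192 → (4943/192, 0)
  seg 2: up by d2 = 3 → (4943/192, 3)
  seg 3: up by d6 = 907/48 → (4943/192, 1051/48)
  seg 4: left by d6 = 907/48 → (1315/192, 1051/48)
  seg 5: up by d1 = 7/4 → (1315/192, 1135/48)
  seg 6: down by d9 = 1243/48 → (1315/192, -9/4)
  seg 7: up by d3 = 7/2 → (1315/192, 5/4)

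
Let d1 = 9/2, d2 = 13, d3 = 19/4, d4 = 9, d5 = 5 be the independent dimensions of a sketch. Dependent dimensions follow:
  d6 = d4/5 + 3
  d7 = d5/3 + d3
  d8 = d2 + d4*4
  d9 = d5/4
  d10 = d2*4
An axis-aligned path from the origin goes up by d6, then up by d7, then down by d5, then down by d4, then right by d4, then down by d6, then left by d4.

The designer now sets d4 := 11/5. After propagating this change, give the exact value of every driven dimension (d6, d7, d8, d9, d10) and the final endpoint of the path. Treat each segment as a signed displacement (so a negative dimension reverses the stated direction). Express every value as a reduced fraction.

d6 = 86/25
d7 = 77/12
d8 = 109/5
d9 = 5/4
d10 = 52
endpoint = (0, -47/60)

Apply edit: d4 := 11/5
  d6 = d4/5 + 3 = 86/25
  d7 = d5/3 + d3 = 77/12
  d8 = d2 + d4*4 = 109/5
  d9 = d5/4 = 5/4
  d10 = d2*4 = 52
Walk from origin (0, 0):
  seg 1: up by d6 = 86/25 → (0, 86/25)
  seg 2: up by d7 = 77/12 → (0, 2957/300)
  seg 3: down by d5 = 5 → (0, 1457/300)
  seg 4: down by d4 = 11/5 → (0, 797/300)
  seg 5: right by d4 = 11/5 → (11/5, 797/300)
  seg 6: down by d6 = 86/25 → (11/5, -47/60)
  seg 7: left by d4 = 11/5 → (0, -47/60)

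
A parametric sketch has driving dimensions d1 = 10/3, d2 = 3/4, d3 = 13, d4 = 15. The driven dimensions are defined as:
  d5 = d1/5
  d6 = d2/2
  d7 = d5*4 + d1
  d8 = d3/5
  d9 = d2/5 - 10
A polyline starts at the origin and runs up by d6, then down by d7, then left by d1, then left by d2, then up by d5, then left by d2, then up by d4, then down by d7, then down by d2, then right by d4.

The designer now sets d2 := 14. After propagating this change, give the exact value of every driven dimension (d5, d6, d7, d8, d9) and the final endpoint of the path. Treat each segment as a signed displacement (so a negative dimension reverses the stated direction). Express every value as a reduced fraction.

Apply edit: d2 := 14
  d5 = d1/5 = 2/3
  d6 = d2/2 = 7
  d7 = d5*4 + d1 = 6
  d8 = d3/5 = 13/5
  d9 = d2/5 - 10 = -36/5
Walk from origin (0, 0):
  seg 1: up by d6 = 7 → (0, 7)
  seg 2: down by d7 = 6 → (0, 1)
  seg 3: left by d1 = 10/3 → (-10/3, 1)
  seg 4: left by d2 = 14 → (-52/3, 1)
  seg 5: up by d5 = 2/3 → (-52/3, 5/3)
  seg 6: left by d2 = 14 → (-94/3, 5/3)
  seg 7: up by d4 = 15 → (-94/3, 50/3)
  seg 8: down by d7 = 6 → (-94/3, 32/3)
  seg 9: down by d2 = 14 → (-94/3, -10/3)
  seg 10: right by d4 = 15 → (-49/3, -10/3)

d5 = 2/3
d6 = 7
d7 = 6
d8 = 13/5
d9 = -36/5
endpoint = (-49/3, -10/3)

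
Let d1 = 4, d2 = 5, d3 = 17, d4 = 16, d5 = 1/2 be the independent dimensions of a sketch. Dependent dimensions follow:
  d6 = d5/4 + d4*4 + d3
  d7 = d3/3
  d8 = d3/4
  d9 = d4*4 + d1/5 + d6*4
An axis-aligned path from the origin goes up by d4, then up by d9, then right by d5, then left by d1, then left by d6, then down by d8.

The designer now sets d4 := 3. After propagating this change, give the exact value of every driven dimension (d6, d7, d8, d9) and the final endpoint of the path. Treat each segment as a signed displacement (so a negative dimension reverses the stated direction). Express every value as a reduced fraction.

d6 = 233/8
d7 = 17/3
d8 = 17/4
d9 = 1293/10
endpoint = (-261/8, 2561/20)

Apply edit: d4 := 3
  d6 = d5/4 + d4*4 + d3 = 233/8
  d7 = d3/3 = 17/3
  d8 = d3/4 = 17/4
  d9 = d4*4 + d1/5 + d6*4 = 1293/10
Walk from origin (0, 0):
  seg 1: up by d4 = 3 → (0, 3)
  seg 2: up by d9 = 1293/10 → (0, 1323/10)
  seg 3: right by d5 = 1/2 → (1/2, 1323/10)
  seg 4: left by d1 = 4 → (-7/2, 1323/10)
  seg 5: left by d6 = 233/8 → (-261/8, 1323/10)
  seg 6: down by d8 = 17/4 → (-261/8, 2561/20)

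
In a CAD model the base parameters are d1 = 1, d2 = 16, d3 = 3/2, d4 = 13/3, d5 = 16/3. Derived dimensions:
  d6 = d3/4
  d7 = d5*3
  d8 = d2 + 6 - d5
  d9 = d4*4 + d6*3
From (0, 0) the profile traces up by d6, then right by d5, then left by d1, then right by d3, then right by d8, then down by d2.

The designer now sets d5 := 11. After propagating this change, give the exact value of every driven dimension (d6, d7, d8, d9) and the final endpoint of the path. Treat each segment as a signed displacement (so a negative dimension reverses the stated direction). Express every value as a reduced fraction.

d6 = 3/8
d7 = 33
d8 = 11
d9 = 443/24
endpoint = (45/2, -125/8)

Apply edit: d5 := 11
  d6 = d3/4 = 3/8
  d7 = d5*3 = 33
  d8 = d2 + 6 - d5 = 11
  d9 = d4*4 + d6*3 = 443/24
Walk from origin (0, 0):
  seg 1: up by d6 = 3/8 → (0, 3/8)
  seg 2: right by d5 = 11 → (11, 3/8)
  seg 3: left by d1 = 1 → (10, 3/8)
  seg 4: right by d3 = 3/2 → (23/2, 3/8)
  seg 5: right by d8 = 11 → (45/2, 3/8)
  seg 6: down by d2 = 16 → (45/2, -125/8)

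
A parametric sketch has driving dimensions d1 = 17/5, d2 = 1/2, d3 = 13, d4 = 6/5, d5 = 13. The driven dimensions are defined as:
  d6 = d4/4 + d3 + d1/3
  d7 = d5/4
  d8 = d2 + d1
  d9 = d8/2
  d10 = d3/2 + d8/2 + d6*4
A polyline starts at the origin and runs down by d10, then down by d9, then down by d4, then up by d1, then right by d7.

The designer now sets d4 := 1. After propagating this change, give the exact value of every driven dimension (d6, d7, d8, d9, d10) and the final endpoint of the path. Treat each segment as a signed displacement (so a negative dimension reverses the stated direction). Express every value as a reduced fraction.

Apply edit: d4 := 1
  d6 = d4/4 + d3 + d1/3 = 863/60
  d7 = d5/4 = 13/4
  d8 = d2 + d1 = 39/10
  d9 = d8/2 = 39/20
  d10 = d3/2 + d8/2 + d6*4 = 3959/60
Walk from origin (0, 0):
  seg 1: down by d10 = 3959/60 → (0, -3959/60)
  seg 2: down by d9 = 39/20 → (0, -1019/15)
  seg 3: down by d4 = 1 → (0, -1034/15)
  seg 4: up by d1 = 17/5 → (0, -983/15)
  seg 5: right by d7 = 13/4 → (13/4, -983/15)

d6 = 863/60
d7 = 13/4
d8 = 39/10
d9 = 39/20
d10 = 3959/60
endpoint = (13/4, -983/15)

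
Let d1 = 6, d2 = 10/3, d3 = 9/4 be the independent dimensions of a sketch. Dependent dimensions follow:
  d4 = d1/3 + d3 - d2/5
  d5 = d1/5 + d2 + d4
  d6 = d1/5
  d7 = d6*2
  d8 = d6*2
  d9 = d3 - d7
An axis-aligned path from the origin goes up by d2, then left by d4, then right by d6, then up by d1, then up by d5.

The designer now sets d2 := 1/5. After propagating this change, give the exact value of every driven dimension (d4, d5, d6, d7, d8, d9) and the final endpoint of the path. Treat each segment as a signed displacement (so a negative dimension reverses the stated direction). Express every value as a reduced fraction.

Apply edit: d2 := 1/5
  d4 = d1/3 + d3 - d2/5 = 421/100
  d5 = d1/5 + d2 + d4 = 561/100
  d6 = d1/5 = 6/5
  d7 = d6*2 = 12/5
  d8 = d6*2 = 12/5
  d9 = d3 - d7 = -3/20
Walk from origin (0, 0):
  seg 1: up by d2 = 1/5 → (0, 1/5)
  seg 2: left by d4 = 421/100 → (-421/100, 1/5)
  seg 3: right by d6 = 6/5 → (-301/100, 1/5)
  seg 4: up by d1 = 6 → (-301/100, 31/5)
  seg 5: up by d5 = 561/100 → (-301/100, 1181/100)

d4 = 421/100
d5 = 561/100
d6 = 6/5
d7 = 12/5
d8 = 12/5
d9 = -3/20
endpoint = (-301/100, 1181/100)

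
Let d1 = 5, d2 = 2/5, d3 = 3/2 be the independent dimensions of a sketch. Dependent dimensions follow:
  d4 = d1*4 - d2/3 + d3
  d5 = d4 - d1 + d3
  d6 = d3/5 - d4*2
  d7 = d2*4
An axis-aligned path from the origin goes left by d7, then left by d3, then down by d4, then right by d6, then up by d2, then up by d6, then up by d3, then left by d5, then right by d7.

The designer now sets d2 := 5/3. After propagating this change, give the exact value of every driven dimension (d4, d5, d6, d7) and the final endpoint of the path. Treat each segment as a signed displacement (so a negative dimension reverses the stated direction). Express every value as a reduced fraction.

Apply edit: d2 := 5/3
  d4 = d1*4 - d2/3 + d3 = 377/18
  d5 = d4 - d1 + d3 = 157/9
  d6 = d3/5 - d4*2 = -3743/90
  d7 = d2*4 = 20/3
Walk from origin (0, 0):
  seg 1: left by d7 = 20/3 → (-20/3, 0)
  seg 2: left by d3 = 3/2 → (-49/6, 0)
  seg 3: down by d4 = 377/18 → (-49/6, -377/18)
  seg 4: right by d6 = -3743/90 → (-2239/45, -377/18)
  seg 5: up by d2 = 5/3 → (-2239/45, -347/18)
  seg 6: up by d6 = -3743/90 → (-2239/45, -913/15)
  seg 7: up by d3 = 3/2 → (-2239/45, -1781/30)
  seg 8: left by d5 = 157/9 → (-336/5, -1781/30)
  seg 9: right by d7 = 20/3 → (-908/15, -1781/30)

d4 = 377/18
d5 = 157/9
d6 = -3743/90
d7 = 20/3
endpoint = (-908/15, -1781/30)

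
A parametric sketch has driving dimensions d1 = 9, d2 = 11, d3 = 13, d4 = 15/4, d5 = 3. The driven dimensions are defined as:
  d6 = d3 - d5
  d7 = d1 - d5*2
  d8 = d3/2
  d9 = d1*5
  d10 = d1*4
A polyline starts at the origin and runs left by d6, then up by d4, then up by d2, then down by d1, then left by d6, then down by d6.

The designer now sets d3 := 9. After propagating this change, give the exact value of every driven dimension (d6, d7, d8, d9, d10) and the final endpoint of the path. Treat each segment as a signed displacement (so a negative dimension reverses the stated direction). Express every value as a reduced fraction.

d6 = 6
d7 = 3
d8 = 9/2
d9 = 45
d10 = 36
endpoint = (-12, -1/4)

Apply edit: d3 := 9
  d6 = d3 - d5 = 6
  d7 = d1 - d5*2 = 3
  d8 = d3/2 = 9/2
  d9 = d1*5 = 45
  d10 = d1*4 = 36
Walk from origin (0, 0):
  seg 1: left by d6 = 6 → (-6, 0)
  seg 2: up by d4 = 15/4 → (-6, 15/4)
  seg 3: up by d2 = 11 → (-6, 59/4)
  seg 4: down by d1 = 9 → (-6, 23/4)
  seg 5: left by d6 = 6 → (-12, 23/4)
  seg 6: down by d6 = 6 → (-12, -1/4)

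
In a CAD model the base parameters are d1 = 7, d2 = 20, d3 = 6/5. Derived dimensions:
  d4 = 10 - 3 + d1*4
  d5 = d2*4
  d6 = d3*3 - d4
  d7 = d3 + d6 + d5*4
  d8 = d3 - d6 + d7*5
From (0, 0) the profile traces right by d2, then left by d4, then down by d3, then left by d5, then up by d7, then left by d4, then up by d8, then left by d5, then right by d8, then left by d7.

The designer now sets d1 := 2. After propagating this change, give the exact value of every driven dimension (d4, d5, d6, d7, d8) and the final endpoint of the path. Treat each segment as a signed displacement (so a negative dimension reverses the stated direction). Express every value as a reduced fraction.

d4 = 15
d5 = 80
d6 = -57/5
d7 = 1549/5
d8 = 7808/5
endpoint = (5409/5, 9351/5)

Apply edit: d1 := 2
  d4 = 10 - 3 + d1*4 = 15
  d5 = d2*4 = 80
  d6 = d3*3 - d4 = -57/5
  d7 = d3 + d6 + d5*4 = 1549/5
  d8 = d3 - d6 + d7*5 = 7808/5
Walk from origin (0, 0):
  seg 1: right by d2 = 20 → (20, 0)
  seg 2: left by d4 = 15 → (5, 0)
  seg 3: down by d3 = 6/5 → (5, -6/5)
  seg 4: left by d5 = 80 → (-75, -6/5)
  seg 5: up by d7 = 1549/5 → (-75, 1543/5)
  seg 6: left by d4 = 15 → (-90, 1543/5)
  seg 7: up by d8 = 7808/5 → (-90, 9351/5)
  seg 8: left by d5 = 80 → (-170, 9351/5)
  seg 9: right by d8 = 7808/5 → (6958/5, 9351/5)
  seg 10: left by d7 = 1549/5 → (5409/5, 9351/5)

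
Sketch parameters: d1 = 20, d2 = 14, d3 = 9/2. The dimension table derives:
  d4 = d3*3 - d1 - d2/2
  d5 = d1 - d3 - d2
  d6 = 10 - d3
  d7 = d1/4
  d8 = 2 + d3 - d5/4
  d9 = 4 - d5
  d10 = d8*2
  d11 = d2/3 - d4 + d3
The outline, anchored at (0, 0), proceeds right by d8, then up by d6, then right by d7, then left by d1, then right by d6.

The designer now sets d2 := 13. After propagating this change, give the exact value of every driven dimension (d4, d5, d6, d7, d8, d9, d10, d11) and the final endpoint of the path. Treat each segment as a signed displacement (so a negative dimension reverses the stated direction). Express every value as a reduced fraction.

Apply edit: d2 := 13
  d4 = d3*3 - d1 - d2/2 = -13
  d5 = d1 - d3 - d2 = 5/2
  d6 = 10 - d3 = 11/2
  d7 = d1/4 = 5
  d8 = 2 + d3 - d5/4 = 47/8
  d9 = 4 - d5 = 3/2
  d10 = d8*2 = 47/4
  d11 = d2/3 - d4 + d3 = 131/6
Walk from origin (0, 0):
  seg 1: right by d8 = 47/8 → (47/8, 0)
  seg 2: up by d6 = 11/2 → (47/8, 11/2)
  seg 3: right by d7 = 5 → (87/8, 11/2)
  seg 4: left by d1 = 20 → (-73/8, 11/2)
  seg 5: right by d6 = 11/2 → (-29/8, 11/2)

d4 = -13
d5 = 5/2
d6 = 11/2
d7 = 5
d8 = 47/8
d9 = 3/2
d10 = 47/4
d11 = 131/6
endpoint = (-29/8, 11/2)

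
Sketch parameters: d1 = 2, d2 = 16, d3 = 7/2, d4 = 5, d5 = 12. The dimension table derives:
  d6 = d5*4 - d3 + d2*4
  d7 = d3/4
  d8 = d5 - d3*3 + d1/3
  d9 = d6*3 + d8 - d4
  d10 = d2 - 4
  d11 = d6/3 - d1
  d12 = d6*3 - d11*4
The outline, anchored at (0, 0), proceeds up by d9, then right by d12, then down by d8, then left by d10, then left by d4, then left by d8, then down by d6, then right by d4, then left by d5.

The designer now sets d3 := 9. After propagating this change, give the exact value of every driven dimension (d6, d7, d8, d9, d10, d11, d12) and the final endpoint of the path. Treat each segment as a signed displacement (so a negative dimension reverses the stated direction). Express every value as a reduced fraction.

d6 = 103
d7 = 9/4
d8 = -43/3
d9 = 869/3
d10 = 12
d11 = 97/3
d12 = 539/3
endpoint = (170, 201)

Apply edit: d3 := 9
  d6 = d5*4 - d3 + d2*4 = 103
  d7 = d3/4 = 9/4
  d8 = d5 - d3*3 + d1/3 = -43/3
  d9 = d6*3 + d8 - d4 = 869/3
  d10 = d2 - 4 = 12
  d11 = d6/3 - d1 = 97/3
  d12 = d6*3 - d11*4 = 539/3
Walk from origin (0, 0):
  seg 1: up by d9 = 869/3 → (0, 869/3)
  seg 2: right by d12 = 539/3 → (539/3, 869/3)
  seg 3: down by d8 = -43/3 → (539/3, 304)
  seg 4: left by d10 = 12 → (503/3, 304)
  seg 5: left by d4 = 5 → (488/3, 304)
  seg 6: left by d8 = -43/3 → (177, 304)
  seg 7: down by d6 = 103 → (177, 201)
  seg 8: right by d4 = 5 → (182, 201)
  seg 9: left by d5 = 12 → (170, 201)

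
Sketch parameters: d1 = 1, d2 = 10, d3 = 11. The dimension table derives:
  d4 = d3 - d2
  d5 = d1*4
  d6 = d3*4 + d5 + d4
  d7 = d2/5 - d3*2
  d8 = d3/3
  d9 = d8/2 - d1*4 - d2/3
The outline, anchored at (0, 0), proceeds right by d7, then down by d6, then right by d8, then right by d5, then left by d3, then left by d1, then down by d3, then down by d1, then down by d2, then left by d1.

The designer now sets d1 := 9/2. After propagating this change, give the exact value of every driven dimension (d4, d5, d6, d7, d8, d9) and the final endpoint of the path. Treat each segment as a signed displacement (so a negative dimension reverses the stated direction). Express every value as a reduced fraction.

Apply edit: d1 := 9/2
  d4 = d3 - d2 = 1
  d5 = d1*4 = 18
  d6 = d3*4 + d5 + d4 = 63
  d7 = d2/5 - d3*2 = -20
  d8 = d3/3 = 11/3
  d9 = d8/2 - d1*4 - d2/3 = -39/2
Walk from origin (0, 0):
  seg 1: right by d7 = -20 → (-20, 0)
  seg 2: down by d6 = 63 → (-20, -63)
  seg 3: right by d8 = 11/3 → (-49/3, -63)
  seg 4: right by d5 = 18 → (5/3, -63)
  seg 5: left by d3 = 11 → (-28/3, -63)
  seg 6: left by d1 = 9/2 → (-83/6, -63)
  seg 7: down by d3 = 11 → (-83/6, -74)
  seg 8: down by d1 = 9/2 → (-83/6, -157/2)
  seg 9: down by d2 = 10 → (-83/6, -177/2)
  seg 10: left by d1 = 9/2 → (-55/3, -177/2)

d4 = 1
d5 = 18
d6 = 63
d7 = -20
d8 = 11/3
d9 = -39/2
endpoint = (-55/3, -177/2)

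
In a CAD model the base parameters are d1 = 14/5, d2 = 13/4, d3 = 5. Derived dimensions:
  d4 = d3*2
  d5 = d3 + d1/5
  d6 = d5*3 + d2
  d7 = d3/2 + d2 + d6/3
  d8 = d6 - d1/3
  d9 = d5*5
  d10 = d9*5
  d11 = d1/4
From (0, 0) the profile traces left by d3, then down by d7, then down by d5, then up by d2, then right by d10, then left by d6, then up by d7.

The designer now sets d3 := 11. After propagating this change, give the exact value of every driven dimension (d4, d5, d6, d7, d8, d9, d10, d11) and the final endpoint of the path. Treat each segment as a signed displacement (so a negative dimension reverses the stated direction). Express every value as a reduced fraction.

Apply edit: d3 := 11
  d4 = d3*2 = 22
  d5 = d3 + d1/5 = 289/25
  d6 = d5*3 + d2 = 3793/100
  d7 = d3/2 + d2 + d6/3 = 3209/150
  d8 = d6 - d1/3 = 11099/300
  d9 = d5*5 = 289/5
  d10 = d9*5 = 289
  d11 = d1/4 = 7/10
Walk from origin (0, 0):
  seg 1: left by d3 = 11 → (-11, 0)
  seg 2: down by d7 = 3209/150 → (-11, -3209/150)
  seg 3: down by d5 = 289/25 → (-11, -4943/150)
  seg 4: up by d2 = 13/4 → (-11, -8911/300)
  seg 5: right by d10 = 289 → (278, -8911/300)
  seg 6: left by d6 = 3793/100 → (24007/100, -8911/300)
  seg 7: up by d7 = 3209/150 → (24007/100, -831/100)

d4 = 22
d5 = 289/25
d6 = 3793/100
d7 = 3209/150
d8 = 11099/300
d9 = 289/5
d10 = 289
d11 = 7/10
endpoint = (24007/100, -831/100)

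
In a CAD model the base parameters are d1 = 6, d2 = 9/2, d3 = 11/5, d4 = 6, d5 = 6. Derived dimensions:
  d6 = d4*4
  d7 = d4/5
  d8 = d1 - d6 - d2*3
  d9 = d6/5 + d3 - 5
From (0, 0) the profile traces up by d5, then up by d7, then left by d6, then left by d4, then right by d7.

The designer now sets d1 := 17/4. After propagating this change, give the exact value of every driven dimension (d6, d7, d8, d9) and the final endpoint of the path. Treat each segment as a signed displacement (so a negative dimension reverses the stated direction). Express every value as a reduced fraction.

d6 = 24
d7 = 6/5
d8 = -133/4
d9 = 2
endpoint = (-144/5, 36/5)

Apply edit: d1 := 17/4
  d6 = d4*4 = 24
  d7 = d4/5 = 6/5
  d8 = d1 - d6 - d2*3 = -133/4
  d9 = d6/5 + d3 - 5 = 2
Walk from origin (0, 0):
  seg 1: up by d5 = 6 → (0, 6)
  seg 2: up by d7 = 6/5 → (0, 36/5)
  seg 3: left by d6 = 24 → (-24, 36/5)
  seg 4: left by d4 = 6 → (-30, 36/5)
  seg 5: right by d7 = 6/5 → (-144/5, 36/5)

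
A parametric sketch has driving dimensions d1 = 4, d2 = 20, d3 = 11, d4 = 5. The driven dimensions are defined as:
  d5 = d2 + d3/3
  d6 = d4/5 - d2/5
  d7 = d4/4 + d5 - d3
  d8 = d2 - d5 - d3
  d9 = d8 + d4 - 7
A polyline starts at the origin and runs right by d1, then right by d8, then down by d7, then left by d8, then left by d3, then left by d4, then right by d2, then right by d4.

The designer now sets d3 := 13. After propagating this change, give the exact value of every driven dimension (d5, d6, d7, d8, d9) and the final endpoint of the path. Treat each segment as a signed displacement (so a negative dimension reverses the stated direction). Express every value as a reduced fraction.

Apply edit: d3 := 13
  d5 = d2 + d3/3 = 73/3
  d6 = d4/5 - d2/5 = -3
  d7 = d4/4 + d5 - d3 = 151/12
  d8 = d2 - d5 - d3 = -52/3
  d9 = d8 + d4 - 7 = -58/3
Walk from origin (0, 0):
  seg 1: right by d1 = 4 → (4, 0)
  seg 2: right by d8 = -52/3 → (-40/3, 0)
  seg 3: down by d7 = 151/12 → (-40/3, -151/12)
  seg 4: left by d8 = -52/3 → (4, -151/12)
  seg 5: left by d3 = 13 → (-9, -151/12)
  seg 6: left by d4 = 5 → (-14, -151/12)
  seg 7: right by d2 = 20 → (6, -151/12)
  seg 8: right by d4 = 5 → (11, -151/12)

d5 = 73/3
d6 = -3
d7 = 151/12
d8 = -52/3
d9 = -58/3
endpoint = (11, -151/12)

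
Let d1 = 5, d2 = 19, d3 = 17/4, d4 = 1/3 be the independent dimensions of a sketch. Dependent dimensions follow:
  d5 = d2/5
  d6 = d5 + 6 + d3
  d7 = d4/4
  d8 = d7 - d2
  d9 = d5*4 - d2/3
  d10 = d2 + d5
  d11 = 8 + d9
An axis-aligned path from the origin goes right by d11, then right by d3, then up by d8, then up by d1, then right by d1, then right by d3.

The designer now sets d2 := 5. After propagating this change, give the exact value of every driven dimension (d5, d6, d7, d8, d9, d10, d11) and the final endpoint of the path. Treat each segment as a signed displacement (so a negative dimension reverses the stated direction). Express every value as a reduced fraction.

Apply edit: d2 := 5
  d5 = d2/5 = 1
  d6 = d5 + 6 + d3 = 45/4
  d7 = d4/4 = 1/12
  d8 = d7 - d2 = -59/12
  d9 = d5*4 - d2/3 = 7/3
  d10 = d2 + d5 = 6
  d11 = 8 + d9 = 31/3
Walk from origin (0, 0):
  seg 1: right by d11 = 31/3 → (31/3, 0)
  seg 2: right by d3 = 17/4 → (175/12, 0)
  seg 3: up by d8 = -59/12 → (175/12, -59/12)
  seg 4: up by d1 = 5 → (175/12, 1/12)
  seg 5: right by d1 = 5 → (235/12, 1/12)
  seg 6: right by d3 = 17/4 → (143/6, 1/12)

d5 = 1
d6 = 45/4
d7 = 1/12
d8 = -59/12
d9 = 7/3
d10 = 6
d11 = 31/3
endpoint = (143/6, 1/12)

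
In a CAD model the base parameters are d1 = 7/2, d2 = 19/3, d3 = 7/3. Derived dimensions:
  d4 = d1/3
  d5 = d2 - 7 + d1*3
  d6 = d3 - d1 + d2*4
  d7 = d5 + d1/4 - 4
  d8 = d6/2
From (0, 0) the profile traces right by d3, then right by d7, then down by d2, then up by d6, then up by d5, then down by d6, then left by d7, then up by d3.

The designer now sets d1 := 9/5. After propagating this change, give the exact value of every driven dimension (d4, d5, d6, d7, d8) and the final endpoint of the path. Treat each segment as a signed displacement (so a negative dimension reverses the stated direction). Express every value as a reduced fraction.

d4 = 3/5
d5 = 71/15
d6 = 388/15
d7 = 71/60
d8 = 194/15
endpoint = (7/3, 11/15)

Apply edit: d1 := 9/5
  d4 = d1/3 = 3/5
  d5 = d2 - 7 + d1*3 = 71/15
  d6 = d3 - d1 + d2*4 = 388/15
  d7 = d5 + d1/4 - 4 = 71/60
  d8 = d6/2 = 194/15
Walk from origin (0, 0):
  seg 1: right by d3 = 7/3 → (7/3, 0)
  seg 2: right by d7 = 71/60 → (211/60, 0)
  seg 3: down by d2 = 19/3 → (211/60, -19/3)
  seg 4: up by d6 = 388/15 → (211/60, 293/15)
  seg 5: up by d5 = 71/15 → (211/60, 364/15)
  seg 6: down by d6 = 388/15 → (211/60, -8/5)
  seg 7: left by d7 = 71/60 → (7/3, -8/5)
  seg 8: up by d3 = 7/3 → (7/3, 11/15)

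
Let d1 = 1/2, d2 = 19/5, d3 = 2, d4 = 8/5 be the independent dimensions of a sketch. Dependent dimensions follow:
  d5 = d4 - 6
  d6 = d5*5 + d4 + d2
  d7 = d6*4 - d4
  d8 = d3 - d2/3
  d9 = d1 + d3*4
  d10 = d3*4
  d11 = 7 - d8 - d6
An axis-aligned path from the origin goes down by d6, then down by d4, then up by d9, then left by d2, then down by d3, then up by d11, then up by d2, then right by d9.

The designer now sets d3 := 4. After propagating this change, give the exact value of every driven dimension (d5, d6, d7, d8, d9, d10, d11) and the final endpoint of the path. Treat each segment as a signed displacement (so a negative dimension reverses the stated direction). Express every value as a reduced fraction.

Apply edit: d3 := 4
  d5 = d4 - 6 = -22/5
  d6 = d5*5 + d4 + d2 = -83/5
  d7 = d6*4 - d4 = -68
  d8 = d3 - d2/3 = 41/15
  d9 = d1 + d3*4 = 33/2
  d10 = d3*4 = 16
  d11 = 7 - d8 - d6 = 313/15
Walk from origin (0, 0):
  seg 1: down by d6 = -83/5 → (0, 83/5)
  seg 2: down by d4 = 8/5 → (0, 15)
  seg 3: up by d9 = 33/2 → (0, 63/2)
  seg 4: left by d2 = 19/5 → (-19/5, 63/2)
  seg 5: down by d3 = 4 → (-19/5, 55/2)
  seg 6: up by d11 = 313/15 → (-19/5, 1451/30)
  seg 7: up by d2 = 19/5 → (-19/5, 313/6)
  seg 8: right by d9 = 33/2 → (127/10, 313/6)

d5 = -22/5
d6 = -83/5
d7 = -68
d8 = 41/15
d9 = 33/2
d10 = 16
d11 = 313/15
endpoint = (127/10, 313/6)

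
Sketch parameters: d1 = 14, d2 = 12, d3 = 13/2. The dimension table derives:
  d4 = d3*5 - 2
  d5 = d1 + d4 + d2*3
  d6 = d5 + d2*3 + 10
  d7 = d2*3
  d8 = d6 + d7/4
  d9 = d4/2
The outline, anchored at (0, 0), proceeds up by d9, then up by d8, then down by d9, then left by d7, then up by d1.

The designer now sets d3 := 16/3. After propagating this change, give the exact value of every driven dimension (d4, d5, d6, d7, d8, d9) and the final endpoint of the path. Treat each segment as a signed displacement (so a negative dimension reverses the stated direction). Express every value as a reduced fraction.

Apply edit: d3 := 16/3
  d4 = d3*5 - 2 = 74/3
  d5 = d1 + d4 + d2*3 = 224/3
  d6 = d5 + d2*3 + 10 = 362/3
  d7 = d2*3 = 36
  d8 = d6 + d7/4 = 389/3
  d9 = d4/2 = 37/3
Walk from origin (0, 0):
  seg 1: up by d9 = 37/3 → (0, 37/3)
  seg 2: up by d8 = 389/3 → (0, 142)
  seg 3: down by d9 = 37/3 → (0, 389/3)
  seg 4: left by d7 = 36 → (-36, 389/3)
  seg 5: up by d1 = 14 → (-36, 431/3)

d4 = 74/3
d5 = 224/3
d6 = 362/3
d7 = 36
d8 = 389/3
d9 = 37/3
endpoint = (-36, 431/3)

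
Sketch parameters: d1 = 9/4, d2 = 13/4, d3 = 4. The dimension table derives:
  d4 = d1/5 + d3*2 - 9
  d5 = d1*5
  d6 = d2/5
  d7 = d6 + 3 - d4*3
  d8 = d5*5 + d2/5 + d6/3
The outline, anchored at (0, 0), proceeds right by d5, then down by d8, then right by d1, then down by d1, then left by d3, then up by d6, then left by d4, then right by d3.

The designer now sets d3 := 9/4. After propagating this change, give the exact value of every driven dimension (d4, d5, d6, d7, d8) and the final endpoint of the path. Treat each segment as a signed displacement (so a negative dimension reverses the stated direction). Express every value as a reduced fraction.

d4 = -81/20
d5 = 45/4
d6 = 13/20
d7 = 79/5
d8 = 3427/60
endpoint = (351/20, -3523/60)

Apply edit: d3 := 9/4
  d4 = d1/5 + d3*2 - 9 = -81/20
  d5 = d1*5 = 45/4
  d6 = d2/5 = 13/20
  d7 = d6 + 3 - d4*3 = 79/5
  d8 = d5*5 + d2/5 + d6/3 = 3427/60
Walk from origin (0, 0):
  seg 1: right by d5 = 45/4 → (45/4, 0)
  seg 2: down by d8 = 3427/60 → (45/4, -3427/60)
  seg 3: right by d1 = 9/4 → (27/2, -3427/60)
  seg 4: down by d1 = 9/4 → (27/2, -1781/30)
  seg 5: left by d3 = 9/4 → (45/4, -1781/30)
  seg 6: up by d6 = 13/20 → (45/4, -3523/60)
  seg 7: left by d4 = -81/20 → (153/10, -3523/60)
  seg 8: right by d3 = 9/4 → (351/20, -3523/60)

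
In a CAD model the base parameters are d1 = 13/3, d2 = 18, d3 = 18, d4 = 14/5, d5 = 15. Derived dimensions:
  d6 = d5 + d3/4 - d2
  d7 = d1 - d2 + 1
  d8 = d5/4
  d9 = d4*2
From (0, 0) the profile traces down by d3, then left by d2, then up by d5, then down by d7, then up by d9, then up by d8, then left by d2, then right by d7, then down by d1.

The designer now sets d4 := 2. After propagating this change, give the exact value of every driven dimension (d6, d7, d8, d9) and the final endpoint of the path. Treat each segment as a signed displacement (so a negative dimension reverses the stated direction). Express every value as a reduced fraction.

Apply edit: d4 := 2
  d6 = d5 + d3/4 - d2 = 3/2
  d7 = d1 - d2 + 1 = -38/3
  d8 = d5/4 = 15/4
  d9 = d4*2 = 4
Walk from origin (0, 0):
  seg 1: down by d3 = 18 → (0, -18)
  seg 2: left by d2 = 18 → (-18, -18)
  seg 3: up by d5 = 15 → (-18, -3)
  seg 4: down by d7 = -38/3 → (-18, 29/3)
  seg 5: up by d9 = 4 → (-18, 41/3)
  seg 6: up by d8 = 15/4 → (-18, 209/12)
  seg 7: left by d2 = 18 → (-36, 209/12)
  seg 8: right by d7 = -38/3 → (-146/3, 209/12)
  seg 9: down by d1 = 13/3 → (-146/3, 157/12)

d6 = 3/2
d7 = -38/3
d8 = 15/4
d9 = 4
endpoint = (-146/3, 157/12)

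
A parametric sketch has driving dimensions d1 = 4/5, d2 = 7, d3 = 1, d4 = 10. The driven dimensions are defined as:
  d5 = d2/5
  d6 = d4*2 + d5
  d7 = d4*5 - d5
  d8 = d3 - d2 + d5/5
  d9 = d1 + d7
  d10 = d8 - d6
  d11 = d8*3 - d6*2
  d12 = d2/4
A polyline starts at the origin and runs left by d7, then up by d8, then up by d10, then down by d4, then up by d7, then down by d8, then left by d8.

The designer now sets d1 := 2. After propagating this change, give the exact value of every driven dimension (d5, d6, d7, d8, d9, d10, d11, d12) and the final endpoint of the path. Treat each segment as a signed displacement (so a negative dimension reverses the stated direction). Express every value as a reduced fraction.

d5 = 7/5
d6 = 107/5
d7 = 243/5
d8 = -143/25
d9 = 253/5
d10 = -678/25
d11 = -1499/25
d12 = 7/4
endpoint = (-1072/25, 287/25)

Apply edit: d1 := 2
  d5 = d2/5 = 7/5
  d6 = d4*2 + d5 = 107/5
  d7 = d4*5 - d5 = 243/5
  d8 = d3 - d2 + d5/5 = -143/25
  d9 = d1 + d7 = 253/5
  d10 = d8 - d6 = -678/25
  d11 = d8*3 - d6*2 = -1499/25
  d12 = d2/4 = 7/4
Walk from origin (0, 0):
  seg 1: left by d7 = 243/5 → (-243/5, 0)
  seg 2: up by d8 = -143/25 → (-243/5, -143/25)
  seg 3: up by d10 = -678/25 → (-243/5, -821/25)
  seg 4: down by d4 = 10 → (-243/5, -1071/25)
  seg 5: up by d7 = 243/5 → (-243/5, 144/25)
  seg 6: down by d8 = -143/25 → (-243/5, 287/25)
  seg 7: left by d8 = -143/25 → (-1072/25, 287/25)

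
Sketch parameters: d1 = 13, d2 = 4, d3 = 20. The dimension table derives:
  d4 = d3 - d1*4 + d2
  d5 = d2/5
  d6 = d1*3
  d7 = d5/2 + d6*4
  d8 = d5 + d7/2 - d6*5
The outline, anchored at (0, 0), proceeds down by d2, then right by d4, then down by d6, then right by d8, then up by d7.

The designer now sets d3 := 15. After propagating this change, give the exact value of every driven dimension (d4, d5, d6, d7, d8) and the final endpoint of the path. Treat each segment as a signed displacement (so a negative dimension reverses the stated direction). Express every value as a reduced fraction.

d4 = -33
d5 = 4/5
d6 = 39
d7 = 782/5
d8 = -116
endpoint = (-149, 567/5)

Apply edit: d3 := 15
  d4 = d3 - d1*4 + d2 = -33
  d5 = d2/5 = 4/5
  d6 = d1*3 = 39
  d7 = d5/2 + d6*4 = 782/5
  d8 = d5 + d7/2 - d6*5 = -116
Walk from origin (0, 0):
  seg 1: down by d2 = 4 → (0, -4)
  seg 2: right by d4 = -33 → (-33, -4)
  seg 3: down by d6 = 39 → (-33, -43)
  seg 4: right by d8 = -116 → (-149, -43)
  seg 5: up by d7 = 782/5 → (-149, 567/5)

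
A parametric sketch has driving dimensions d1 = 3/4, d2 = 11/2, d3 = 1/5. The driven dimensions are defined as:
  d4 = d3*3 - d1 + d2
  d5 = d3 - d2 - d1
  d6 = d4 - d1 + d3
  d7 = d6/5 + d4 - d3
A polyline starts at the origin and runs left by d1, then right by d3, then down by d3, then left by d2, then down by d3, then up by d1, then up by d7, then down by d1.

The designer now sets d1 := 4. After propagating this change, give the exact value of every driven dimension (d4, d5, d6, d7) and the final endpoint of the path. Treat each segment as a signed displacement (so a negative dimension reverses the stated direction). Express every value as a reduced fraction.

Apply edit: d1 := 4
  d4 = d3*3 - d1 + d2 = 21/10
  d5 = d3 - d2 - d1 = -93/10
  d6 = d4 - d1 + d3 = -17/10
  d7 = d6/5 + d4 - d3 = 39/25
Walk from origin (0, 0):
  seg 1: left by d1 = 4 → (-4, 0)
  seg 2: right by d3 = 1/5 → (-19/5, 0)
  seg 3: down by d3 = 1/5 → (-19/5, -1/5)
  seg 4: left by d2 = 11/2 → (-93/10, -1/5)
  seg 5: down by d3 = 1/5 → (-93/10, -2/5)
  seg 6: up by d1 = 4 → (-93/10, 18/5)
  seg 7: up by d7 = 39/25 → (-93/10, 129/25)
  seg 8: down by d1 = 4 → (-93/10, 29/25)

d4 = 21/10
d5 = -93/10
d6 = -17/10
d7 = 39/25
endpoint = (-93/10, 29/25)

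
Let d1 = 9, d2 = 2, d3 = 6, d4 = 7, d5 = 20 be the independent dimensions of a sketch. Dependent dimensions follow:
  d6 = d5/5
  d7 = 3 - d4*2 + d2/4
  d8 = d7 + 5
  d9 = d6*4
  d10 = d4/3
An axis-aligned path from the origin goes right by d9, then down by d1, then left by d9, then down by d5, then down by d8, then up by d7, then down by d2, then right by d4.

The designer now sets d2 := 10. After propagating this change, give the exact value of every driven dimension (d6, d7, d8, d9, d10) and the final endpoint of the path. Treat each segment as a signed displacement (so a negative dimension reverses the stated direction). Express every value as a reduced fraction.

Apply edit: d2 := 10
  d6 = d5/5 = 4
  d7 = 3 - d4*2 + d2/4 = -17/2
  d8 = d7 + 5 = -7/2
  d9 = d6*4 = 16
  d10 = d4/3 = 7/3
Walk from origin (0, 0):
  seg 1: right by d9 = 16 → (16, 0)
  seg 2: down by d1 = 9 → (16, -9)
  seg 3: left by d9 = 16 → (0, -9)
  seg 4: down by d5 = 20 → (0, -29)
  seg 5: down by d8 = -7/2 → (0, -51/2)
  seg 6: up by d7 = -17/2 → (0, -34)
  seg 7: down by d2 = 10 → (0, -44)
  seg 8: right by d4 = 7 → (7, -44)

d6 = 4
d7 = -17/2
d8 = -7/2
d9 = 16
d10 = 7/3
endpoint = (7, -44)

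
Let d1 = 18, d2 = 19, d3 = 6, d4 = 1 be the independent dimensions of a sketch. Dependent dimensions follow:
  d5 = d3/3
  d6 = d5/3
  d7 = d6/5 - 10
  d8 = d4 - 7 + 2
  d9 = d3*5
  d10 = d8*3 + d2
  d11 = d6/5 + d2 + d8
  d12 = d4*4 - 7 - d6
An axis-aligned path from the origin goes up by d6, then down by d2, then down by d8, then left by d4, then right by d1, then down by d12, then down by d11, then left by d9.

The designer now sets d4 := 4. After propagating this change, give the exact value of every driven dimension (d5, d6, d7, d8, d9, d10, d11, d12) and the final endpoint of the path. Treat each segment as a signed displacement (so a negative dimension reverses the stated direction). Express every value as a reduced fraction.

Apply edit: d4 := 4
  d5 = d3/3 = 2
  d6 = d5/3 = 2/3
  d7 = d6/5 - 10 = -148/15
  d8 = d4 - 7 + 2 = -1
  d9 = d3*5 = 30
  d10 = d8*3 + d2 = 16
  d11 = d6/5 + d2 + d8 = 272/15
  d12 = d4*4 - 7 - d6 = 25/3
Walk from origin (0, 0):
  seg 1: up by d6 = 2/3 → (0, 2/3)
  seg 2: down by d2 = 19 → (0, -55/3)
  seg 3: down by d8 = -1 → (0, -52/3)
  seg 4: left by d4 = 4 → (-4, -52/3)
  seg 5: right by d1 = 18 → (14, -52/3)
  seg 6: down by d12 = 25/3 → (14, -77/3)
  seg 7: down by d11 = 272/15 → (14, -219/5)
  seg 8: left by d9 = 30 → (-16, -219/5)

d5 = 2
d6 = 2/3
d7 = -148/15
d8 = -1
d9 = 30
d10 = 16
d11 = 272/15
d12 = 25/3
endpoint = (-16, -219/5)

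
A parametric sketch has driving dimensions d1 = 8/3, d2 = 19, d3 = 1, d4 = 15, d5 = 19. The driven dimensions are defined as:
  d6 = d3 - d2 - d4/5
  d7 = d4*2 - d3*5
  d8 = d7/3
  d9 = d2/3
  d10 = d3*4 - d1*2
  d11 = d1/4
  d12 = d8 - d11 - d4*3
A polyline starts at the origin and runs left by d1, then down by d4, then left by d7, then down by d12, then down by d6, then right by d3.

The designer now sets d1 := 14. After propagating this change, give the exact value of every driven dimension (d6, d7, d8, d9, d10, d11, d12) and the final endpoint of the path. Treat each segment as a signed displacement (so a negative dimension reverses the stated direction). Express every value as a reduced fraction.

Apply edit: d1 := 14
  d6 = d3 - d2 - d4/5 = -21
  d7 = d4*2 - d3*5 = 25
  d8 = d7/3 = 25/3
  d9 = d2/3 = 19/3
  d10 = d3*4 - d1*2 = -24
  d11 = d1/4 = 7/2
  d12 = d8 - d11 - d4*3 = -241/6
Walk from origin (0, 0):
  seg 1: left by d1 = 14 → (-14, 0)
  seg 2: down by d4 = 15 → (-14, -15)
  seg 3: left by d7 = 25 → (-39, -15)
  seg 4: down by d12 = -241/6 → (-39, 151/6)
  seg 5: down by d6 = -21 → (-39, 277/6)
  seg 6: right by d3 = 1 → (-38, 277/6)

d6 = -21
d7 = 25
d8 = 25/3
d9 = 19/3
d10 = -24
d11 = 7/2
d12 = -241/6
endpoint = (-38, 277/6)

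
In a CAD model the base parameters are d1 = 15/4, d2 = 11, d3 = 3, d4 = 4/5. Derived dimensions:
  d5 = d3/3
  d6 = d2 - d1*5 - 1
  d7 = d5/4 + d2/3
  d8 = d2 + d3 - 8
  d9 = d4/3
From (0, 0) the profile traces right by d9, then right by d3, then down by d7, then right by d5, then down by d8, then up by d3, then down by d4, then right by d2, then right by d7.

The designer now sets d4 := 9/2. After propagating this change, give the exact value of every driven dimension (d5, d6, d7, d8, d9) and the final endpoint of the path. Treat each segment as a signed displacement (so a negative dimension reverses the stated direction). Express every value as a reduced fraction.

Apply edit: d4 := 9/2
  d5 = d3/3 = 1
  d6 = d2 - d1*5 - 1 = -35/4
  d7 = d5/4 + d2/3 = 47/12
  d8 = d2 + d3 - 8 = 6
  d9 = d4/3 = 3/2
Walk from origin (0, 0):
  seg 1: right by d9 = 3/2 → (3/2, 0)
  seg 2: right by d3 = 3 → (9/2, 0)
  seg 3: down by d7 = 47/12 → (9/2, -47/12)
  seg 4: right by d5 = 1 → (11/2, -47/12)
  seg 5: down by d8 = 6 → (11/2, -119/12)
  seg 6: up by d3 = 3 → (11/2, -83/12)
  seg 7: down by d4 = 9/2 → (11/2, -137/12)
  seg 8: right by d2 = 11 → (33/2, -137/12)
  seg 9: right by d7 = 47/12 → (245/12, -137/12)

d5 = 1
d6 = -35/4
d7 = 47/12
d8 = 6
d9 = 3/2
endpoint = (245/12, -137/12)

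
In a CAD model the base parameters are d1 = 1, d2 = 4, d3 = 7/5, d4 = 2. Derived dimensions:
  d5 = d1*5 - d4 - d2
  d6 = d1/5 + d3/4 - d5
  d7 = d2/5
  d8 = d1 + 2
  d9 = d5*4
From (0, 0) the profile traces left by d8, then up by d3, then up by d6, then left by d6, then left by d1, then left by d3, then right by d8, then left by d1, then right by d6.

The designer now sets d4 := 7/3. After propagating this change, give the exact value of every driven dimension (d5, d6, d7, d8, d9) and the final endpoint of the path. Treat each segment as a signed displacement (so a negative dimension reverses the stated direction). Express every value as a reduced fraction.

d5 = -4/3
d6 = 113/60
d7 = 4/5
d8 = 3
d9 = -16/3
endpoint = (-17/5, 197/60)

Apply edit: d4 := 7/3
  d5 = d1*5 - d4 - d2 = -4/3
  d6 = d1/5 + d3/4 - d5 = 113/60
  d7 = d2/5 = 4/5
  d8 = d1 + 2 = 3
  d9 = d5*4 = -16/3
Walk from origin (0, 0):
  seg 1: left by d8 = 3 → (-3, 0)
  seg 2: up by d3 = 7/5 → (-3, 7/5)
  seg 3: up by d6 = 113/60 → (-3, 197/60)
  seg 4: left by d6 = 113/60 → (-293/60, 197/60)
  seg 5: left by d1 = 1 → (-353/60, 197/60)
  seg 6: left by d3 = 7/5 → (-437/60, 197/60)
  seg 7: right by d8 = 3 → (-257/60, 197/60)
  seg 8: left by d1 = 1 → (-317/60, 197/60)
  seg 9: right by d6 = 113/60 → (-17/5, 197/60)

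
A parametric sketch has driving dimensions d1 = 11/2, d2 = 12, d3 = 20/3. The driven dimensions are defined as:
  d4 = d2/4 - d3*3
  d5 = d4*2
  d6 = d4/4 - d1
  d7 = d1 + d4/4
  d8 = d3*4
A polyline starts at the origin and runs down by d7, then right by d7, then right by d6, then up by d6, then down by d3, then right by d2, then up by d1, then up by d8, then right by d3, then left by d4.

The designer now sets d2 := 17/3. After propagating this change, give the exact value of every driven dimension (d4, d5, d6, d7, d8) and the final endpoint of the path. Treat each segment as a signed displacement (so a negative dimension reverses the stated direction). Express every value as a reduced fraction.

d4 = -223/12
d5 = -223/6
d6 = -487/48
d7 = 41/48
d8 = 80/3
endpoint = (173/8, 29/2)

Apply edit: d2 := 17/3
  d4 = d2/4 - d3*3 = -223/12
  d5 = d4*2 = -223/6
  d6 = d4/4 - d1 = -487/48
  d7 = d1 + d4/4 = 41/48
  d8 = d3*4 = 80/3
Walk from origin (0, 0):
  seg 1: down by d7 = 41/48 → (0, -41/48)
  seg 2: right by d7 = 41/48 → (41/48, -41/48)
  seg 3: right by d6 = -487/48 → (-223/24, -41/48)
  seg 4: up by d6 = -487/48 → (-223/24, -11)
  seg 5: down by d3 = 20/3 → (-223/24, -53/3)
  seg 6: right by d2 = 17/3 → (-29/8, -53/3)
  seg 7: up by d1 = 11/2 → (-29/8, -73/6)
  seg 8: up by d8 = 80/3 → (-29/8, 29/2)
  seg 9: right by d3 = 20/3 → (73/24, 29/2)
  seg 10: left by d4 = -223/12 → (173/8, 29/2)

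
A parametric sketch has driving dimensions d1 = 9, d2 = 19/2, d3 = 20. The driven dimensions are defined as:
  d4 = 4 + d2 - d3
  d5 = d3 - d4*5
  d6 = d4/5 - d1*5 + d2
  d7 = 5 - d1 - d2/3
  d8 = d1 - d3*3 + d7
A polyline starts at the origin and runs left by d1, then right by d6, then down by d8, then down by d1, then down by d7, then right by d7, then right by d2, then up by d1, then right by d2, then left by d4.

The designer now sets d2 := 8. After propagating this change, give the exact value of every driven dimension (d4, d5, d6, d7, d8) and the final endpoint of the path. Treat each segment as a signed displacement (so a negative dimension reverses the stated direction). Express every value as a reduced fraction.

Apply edit: d2 := 8
  d4 = 4 + d2 - d3 = -8
  d5 = d3 - d4*5 = 60
  d6 = d4/5 - d1*5 + d2 = -193/5
  d7 = 5 - d1 - d2/3 = -20/3
  d8 = d1 - d3*3 + d7 = -173/3
Walk from origin (0, 0):
  seg 1: left by d1 = 9 → (-9, 0)
  seg 2: right by d6 = -193/5 → (-238/5, 0)
  seg 3: down by d8 = -173/3 → (-238/5, 173/3)
  seg 4: down by d1 = 9 → (-238/5, 146/3)
  seg 5: down by d7 = -20/3 → (-238/5, 166/3)
  seg 6: right by d7 = -20/3 → (-814/15, 166/3)
  seg 7: right by d2 = 8 → (-694/15, 166/3)
  seg 8: up by d1 = 9 → (-694/15, 193/3)
  seg 9: right by d2 = 8 → (-574/15, 193/3)
  seg 10: left by d4 = -8 → (-454/15, 193/3)

d4 = -8
d5 = 60
d6 = -193/5
d7 = -20/3
d8 = -173/3
endpoint = (-454/15, 193/3)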